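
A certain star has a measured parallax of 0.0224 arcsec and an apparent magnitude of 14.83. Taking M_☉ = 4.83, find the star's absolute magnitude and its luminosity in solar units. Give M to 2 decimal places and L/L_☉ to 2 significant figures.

M ≈ 11.58; L/L_☉ ≈ 2.0×10^-3

d = 1/p = 1/0.0224″ = 44.64 pc
M = m − 5 log₁₀ d + 5 = 14.83 − 5·1.6498 + 5 = 11.581
M − M_☉ = 11.581 − 4.83 = 6.751
L/L_☉ = 10^(−0.4 × 6.751) = 1.993×10^-3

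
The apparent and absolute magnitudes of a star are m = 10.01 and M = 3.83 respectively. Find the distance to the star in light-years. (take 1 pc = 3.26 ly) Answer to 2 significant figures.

d ≈ 560 ly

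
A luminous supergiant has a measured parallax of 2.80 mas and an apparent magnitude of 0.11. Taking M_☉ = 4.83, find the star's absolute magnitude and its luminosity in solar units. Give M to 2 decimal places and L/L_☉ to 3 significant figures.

d = 1/p = 1000/2.80 mas = 357.1 pc
M = m − 5 log₁₀ d + 5 = 0.11 − 5·2.5528 + 5 = -7.654
M − M_☉ = -7.654 − 4.83 = -12.484
L/L_☉ = 10^(−0.4 × -12.484) = 98560

M ≈ -7.65; L/L_☉ ≈ 98600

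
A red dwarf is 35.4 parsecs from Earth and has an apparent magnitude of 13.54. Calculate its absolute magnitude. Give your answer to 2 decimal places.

M ≈ 10.79

5 log₁₀(d/10 pc) = 5 log₁₀(35.40) − 5 = 2.745
M = m − 5 log₁₀(d/10) = 13.54 − 2.745 = 10.795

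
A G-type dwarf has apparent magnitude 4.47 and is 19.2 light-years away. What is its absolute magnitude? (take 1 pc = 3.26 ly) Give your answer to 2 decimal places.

d = 19.2 ly / 3.26 = 5.890 pc
5 log₁₀(d/10 pc) = 5 log₁₀(5.890) − 5 = -1.150
M = m − 5 log₁₀(d/10) = 4.47 + 1.150 = 5.620

M ≈ 5.62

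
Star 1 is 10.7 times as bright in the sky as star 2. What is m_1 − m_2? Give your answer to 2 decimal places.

Pogson: Δm = −2.5 log₁₀(ratio) = −2.5 log₁₀(10.7) = −2.5 × 1.0294 = -2.573
Star 1 is brighter, so it has the smaller magnitude: the difference is negative.

m_1 − m_2 ≈ -2.57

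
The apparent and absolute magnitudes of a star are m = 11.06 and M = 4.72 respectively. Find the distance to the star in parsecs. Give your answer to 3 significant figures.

d ≈ 185 pc

Distance modulus: m − M = 11.06 − (4.72) = 6.340
m − M = 5 log₁₀ d − 5
log₁₀ d = (m − M)/5 + 1 = 2.2680
d = 10^2.2680 = 185.4 pc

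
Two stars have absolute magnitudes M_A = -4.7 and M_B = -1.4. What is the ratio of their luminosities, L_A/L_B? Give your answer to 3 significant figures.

L_A/L_B ≈ 20.9

ΔM = M_A − M_B = -3.3
L_A/L_B = 10^(−0.4 ΔM) = 10^1.320 = 20.89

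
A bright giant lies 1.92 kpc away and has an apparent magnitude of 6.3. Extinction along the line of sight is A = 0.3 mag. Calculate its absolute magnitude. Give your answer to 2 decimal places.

M ≈ -5.42

d = 1.92 kpc = 1920 pc
5 log₁₀(d/10 pc) = 5 log₁₀(1920) − 5 = 11.417
M = m − 5 log₁₀(d/10) − A = 6.3 − 11.417 − 0.3 = -5.417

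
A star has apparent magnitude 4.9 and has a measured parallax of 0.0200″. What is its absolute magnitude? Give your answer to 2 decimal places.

M ≈ 1.41

d = 1/p = 1/0.0200″ = 50.00 pc
5 log₁₀(d/10 pc) = 5 log₁₀(50.00) − 5 = 3.495
M = m − 5 log₁₀(d/10) = 4.9 − 3.495 = 1.405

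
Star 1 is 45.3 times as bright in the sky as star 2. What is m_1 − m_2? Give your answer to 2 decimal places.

Pogson: Δm = −2.5 log₁₀(ratio) = −2.5 log₁₀(45.3) = −2.5 × 1.6561 = -4.140
Star 1 is brighter, so it has the smaller magnitude: the difference is negative.

m_1 − m_2 ≈ -4.14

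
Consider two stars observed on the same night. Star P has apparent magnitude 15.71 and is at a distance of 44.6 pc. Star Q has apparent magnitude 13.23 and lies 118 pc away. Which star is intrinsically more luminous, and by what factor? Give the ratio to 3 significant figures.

Star Q is more luminous, by a factor of 68.7.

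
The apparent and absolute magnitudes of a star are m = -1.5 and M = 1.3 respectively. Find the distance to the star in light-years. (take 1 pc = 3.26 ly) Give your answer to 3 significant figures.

μ = m − M = -2.800
m − M = 5 log₁₀ d − 5
log₁₀ d = (m − M)/5 + 1 = 0.4400
d = 10^0.4400 = 2.754 pc
= 8.979 ly

d ≈ 8.98 ly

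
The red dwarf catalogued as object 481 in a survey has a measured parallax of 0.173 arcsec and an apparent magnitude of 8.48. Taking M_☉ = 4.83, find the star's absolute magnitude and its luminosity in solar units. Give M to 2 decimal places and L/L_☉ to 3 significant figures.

d = 1/p = 1/0.173″ = 5.780 pc
M = m − 5 log₁₀ d + 5 = 8.48 − 5·0.7620 + 5 = 9.670
M − M_☉ = 9.670 − 4.83 = 4.840
L/L_☉ = 10^(−0.4 × 4.840) = 0.01159

M ≈ 9.67; L/L_☉ ≈ 0.0116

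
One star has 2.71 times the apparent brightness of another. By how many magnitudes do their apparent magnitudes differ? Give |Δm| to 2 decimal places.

Pogson: Δm = −2.5 log₁₀(ratio) = −2.5 log₁₀(2.71) = −2.5 × 0.4330 = -1.082

|Δm| ≈ 1.08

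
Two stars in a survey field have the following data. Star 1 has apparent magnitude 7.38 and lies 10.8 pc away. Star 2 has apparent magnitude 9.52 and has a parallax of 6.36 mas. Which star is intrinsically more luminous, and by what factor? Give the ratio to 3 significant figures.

Star 2 is more luminous, by a factor of 29.5.

Star 1: M = m − 5 log₁₀ d + 5 = 7.38 − 5·1.0334 + 5 = 7.213
Star 2: p = 6.36 mas = 6.36×10^-3″ → d = 1/p = 157.2 pc
Star 2: M = m − 5 log₁₀ d + 5 = 9.52 − 5·2.1965 + 5 = 3.537
ΔM = M_1 − M_2 = 7.213 − (3.537) = 3.676; smaller M is more luminous → Star 2.
L ratio = 10^(0.4 |ΔM|) = 10^1.470 = 29.53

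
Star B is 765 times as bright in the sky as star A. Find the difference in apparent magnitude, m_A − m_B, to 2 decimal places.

m_A − m_B ≈ 7.21

Pogson: Δm = −2.5 log₁₀(ratio) = −2.5 log₁₀(765) = −2.5 × 2.8837 = -7.209
Star B is brighter so has the smaller magnitude: m_A − m_B is positive.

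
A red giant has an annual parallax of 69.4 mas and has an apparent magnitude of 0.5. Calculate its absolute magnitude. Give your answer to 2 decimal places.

M ≈ -0.29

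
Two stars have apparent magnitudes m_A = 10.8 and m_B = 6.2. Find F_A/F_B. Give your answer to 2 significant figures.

F_A/F_B ≈ 0.014

Δm = 10.8 − (6.2) = 4.6
Flux ratio = 10^(−0.4 Δm) = 10^(−0.4 × 4.6) = 10^-1.840 = 0.01445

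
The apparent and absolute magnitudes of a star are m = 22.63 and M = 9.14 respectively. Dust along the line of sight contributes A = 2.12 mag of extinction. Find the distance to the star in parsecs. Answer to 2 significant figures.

d ≈ 1900 pc

m − M = 5 log₁₀(d/10 pc) + A  ⇒  22.63 − (9.14) − 2.12 = 5 log₁₀(d/10)
11.370 = 5 log₁₀(d/10)
log₁₀ d = (m − M − A)/5 + 1 = 3.2740
d = 10^3.2740 = 1879 pc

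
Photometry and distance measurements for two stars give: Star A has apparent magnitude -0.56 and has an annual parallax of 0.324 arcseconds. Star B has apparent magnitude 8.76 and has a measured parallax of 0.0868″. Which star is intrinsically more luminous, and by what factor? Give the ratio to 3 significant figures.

Star A is more luminous, by a factor of 384.

Star A: d = 1/p = 1/0.324″ = 3.086 pc
Star A: M = m − 5 log₁₀ d + 5 = -0.56 − 5·0.4895 + 5 = 1.993
Star B: d = 1/p = 1/0.0868″ = 11.52 pc
Star B: M = m − 5 log₁₀ d + 5 = 8.76 − 5·1.0615 + 5 = 8.453
ΔM = M_A − M_B = 1.993 − (8.453) = -6.460; smaller M is more luminous → Star A.
L ratio = 10^(0.4 |ΔM|) = 10^2.584 = 383.7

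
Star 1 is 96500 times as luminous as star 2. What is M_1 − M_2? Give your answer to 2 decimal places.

M_1 − M_2 ≈ -12.46

Pogson: ΔM = −2.5 log₁₀(ratio) = −2.5 log₁₀(96500) = −2.5 × 4.9845 = -12.461
Star 1 is brighter, so it has the smaller magnitude: the difference is negative.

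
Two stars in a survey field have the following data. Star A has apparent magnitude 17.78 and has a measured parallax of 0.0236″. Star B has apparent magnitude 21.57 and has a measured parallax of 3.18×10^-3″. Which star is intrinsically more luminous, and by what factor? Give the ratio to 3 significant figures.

Star A: d = 1/p = 1/0.0236″ = 42.37 pc
Star A: M = m − 5 log₁₀ d + 5 = 17.78 − 5·1.6271 + 5 = 14.645
Star B: d = 1/p = 1/3.18×10^-3″ = 314.5 pc
Star B: M = m − 5 log₁₀ d + 5 = 21.57 − 5·2.4976 + 5 = 14.082
ΔM = M_A − M_B = 14.645 − (14.082) = 0.562; smaller M is more luminous → Star B.
L ratio = 10^(0.4 |ΔM|) = 10^0.225 = 1.679

Star B is more luminous, by a factor of 1.68.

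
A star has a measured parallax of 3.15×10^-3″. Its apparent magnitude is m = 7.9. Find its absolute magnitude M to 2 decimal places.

M ≈ 0.39

d = 1/p = 1/3.15×10^-3″ = 317.5 pc
5 log₁₀(d/10 pc) = 5 log₁₀(317.5) − 5 = 7.508
M = m − 5 log₁₀(d/10) = 7.9 − 7.508 = 0.392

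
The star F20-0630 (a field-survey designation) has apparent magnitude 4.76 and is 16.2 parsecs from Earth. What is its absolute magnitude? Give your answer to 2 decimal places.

M ≈ 3.71

5 log₁₀(d/10 pc) = 5 log₁₀(16.20) − 5 = 1.048
M = m − 5 log₁₀(d/10) = 4.76 − 1.048 = 3.712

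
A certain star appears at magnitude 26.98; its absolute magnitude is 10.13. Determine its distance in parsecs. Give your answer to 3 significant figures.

Distance modulus: m − M = 26.98 − (10.13) = 16.850
m − M = 5 log₁₀ d − 5
log₁₀ d = (m − M)/5 + 1 = 4.3700
d = 10^4.3700 = 23440 pc

d ≈ 23400 pc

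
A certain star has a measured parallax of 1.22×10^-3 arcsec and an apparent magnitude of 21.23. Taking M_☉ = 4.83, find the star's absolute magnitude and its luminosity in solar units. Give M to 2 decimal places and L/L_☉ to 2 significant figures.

d = 1/p = 1/1.22×10^-3″ = 819.7 pc
M = m − 5 log₁₀ d + 5 = 21.23 − 5·2.9136 + 5 = 11.662
M − M_☉ = 11.662 − 4.83 = 6.832
L/L_☉ = 10^(−0.4 × 6.832) = 1.850×10^-3

M ≈ 11.66; L/L_☉ ≈ 1.9×10^-3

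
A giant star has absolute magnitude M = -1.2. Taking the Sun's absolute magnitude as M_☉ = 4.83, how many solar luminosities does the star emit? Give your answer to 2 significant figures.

L/L_☉ ≈ 260

M − M_☉ = -1.2 − 4.83 = -6.030
L/L_☉ = 10^(−0.4 (M − M_☉)) = 10^2.412 = 258.2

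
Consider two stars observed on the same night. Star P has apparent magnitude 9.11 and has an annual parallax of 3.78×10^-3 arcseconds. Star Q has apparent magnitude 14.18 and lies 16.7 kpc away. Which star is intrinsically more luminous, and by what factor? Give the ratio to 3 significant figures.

Star Q is more luminous, by a factor of 37.4.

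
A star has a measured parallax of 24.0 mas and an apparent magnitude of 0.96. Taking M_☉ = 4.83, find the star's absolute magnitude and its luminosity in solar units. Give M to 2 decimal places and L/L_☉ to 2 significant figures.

M ≈ -2.14; L/L_☉ ≈ 610

d = 1/p = 1000/24.0 mas = 41.67 pc
M = m − 5 log₁₀ d + 5 = 0.96 − 5·1.6198 + 5 = -2.139
M − M_☉ = -2.139 − 4.83 = -6.969
L/L_☉ = 10^(−0.4 × -6.969) = 613.2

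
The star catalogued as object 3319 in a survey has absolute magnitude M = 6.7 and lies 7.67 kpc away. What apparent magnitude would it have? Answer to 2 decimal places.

m ≈ 21.12

d = 7.67 kpc = 7670 pc
m = M + 5 log₁₀ d − 5 = 6.7 + 5·3.8848 − 5 = 21.124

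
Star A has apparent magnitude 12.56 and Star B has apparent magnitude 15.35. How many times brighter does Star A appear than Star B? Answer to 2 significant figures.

Δm = 12.56 − (15.35) = -2.79
Flux ratio = 10^(−0.4 Δm) = 10^(−0.4 × -2.79) = 10^1.116 = 13.06

13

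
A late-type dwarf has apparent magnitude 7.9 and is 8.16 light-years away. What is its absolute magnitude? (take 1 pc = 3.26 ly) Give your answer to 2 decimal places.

d = 8.16 ly / 3.26 = 2.503 pc
5 log₁₀(d/10 pc) = 5 log₁₀(2.503) − 5 = -3.008
M = m − 5 log₁₀(d/10) = 7.9 + 3.008 = 10.908

M ≈ 10.91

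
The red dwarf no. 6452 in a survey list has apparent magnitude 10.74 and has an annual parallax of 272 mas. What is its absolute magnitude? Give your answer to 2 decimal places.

M ≈ 12.91

p = 272 mas = 0.272″ → d = 1/p = 3.676 pc
5 log₁₀(d/10 pc) = 5 log₁₀(3.676) − 5 = -2.173
M = m − 5 log₁₀(d/10) = 10.74 + 2.173 = 12.913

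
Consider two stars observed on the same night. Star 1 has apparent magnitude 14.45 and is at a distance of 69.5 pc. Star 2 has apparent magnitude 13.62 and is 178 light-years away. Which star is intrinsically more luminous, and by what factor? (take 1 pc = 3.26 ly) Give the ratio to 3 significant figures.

Star 2 is more luminous, by a factor of 1.33.

Star 1: M = m − 5 log₁₀ d + 5 = 14.45 − 5·1.8420 + 5 = 10.240
Star 2: d = 178 ly / 3.26 = 54.60 pc
Star 2: M = m − 5 log₁₀ d + 5 = 13.62 − 5·1.7372 + 5 = 9.934
ΔM = M_1 − M_2 = 10.240 − (9.934) = 0.306; smaller M is more luminous → Star 2.
L ratio = 10^(0.4 |ΔM|) = 10^0.122 = 1.326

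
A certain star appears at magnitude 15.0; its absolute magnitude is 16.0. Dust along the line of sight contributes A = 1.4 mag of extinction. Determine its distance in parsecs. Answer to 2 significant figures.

d ≈ 3.3 pc

m − M = 5 log₁₀(d/10 pc) + A  ⇒  15.0 − (16.0) − 1.4 = 5 log₁₀(d/10)
-2.400 = 5 log₁₀(d/10)
log₁₀ d = (m − M − A)/5 + 1 = 0.5200
d = 10^0.5200 = 3.311 pc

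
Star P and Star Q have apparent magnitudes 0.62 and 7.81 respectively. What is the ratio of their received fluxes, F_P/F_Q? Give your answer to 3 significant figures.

F_P/F_Q ≈ 752

Magnitude difference = -7.19
Flux ratio = 10^(−0.4 Δm) = 10^(−0.4 × -7.19) = 10^2.876 = 751.6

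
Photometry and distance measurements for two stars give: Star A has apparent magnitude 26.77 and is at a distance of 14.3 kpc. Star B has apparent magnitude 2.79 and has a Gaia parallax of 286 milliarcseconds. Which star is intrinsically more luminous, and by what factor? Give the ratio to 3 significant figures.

Star B is more luminous, by a factor of 234.

Star A: d = 14.3 kpc = 14300 pc
Star A: M = m − 5 log₁₀ d + 5 = 26.77 − 5·4.1553 + 5 = 10.993
Star B: p = 286 mas = 0.286″ → d = 1/p = 3.497 pc
Star B: M = m − 5 log₁₀ d + 5 = 2.79 − 5·0.5436 + 5 = 5.072
ΔM = M_A − M_B = 10.993 − (5.072) = 5.921; smaller M is more luminous → Star B.
L ratio = 10^(0.4 |ΔM|) = 10^2.369 = 233.7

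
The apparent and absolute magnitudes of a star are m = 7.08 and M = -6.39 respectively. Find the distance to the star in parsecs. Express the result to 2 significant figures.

d ≈ 4900 pc

Distance modulus: m − M = 7.08 − (-6.39) = 13.470
m − M = 5 log₁₀ d − 5
log₁₀ d = (m − M)/5 + 1 = 3.6940
d = 10^3.6940 = 4943 pc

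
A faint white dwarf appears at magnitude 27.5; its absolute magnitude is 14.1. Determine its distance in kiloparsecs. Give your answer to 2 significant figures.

d ≈ 4.8 kpc

Distance modulus: m − M = 27.5 − (14.1) = 13.400
m − M = 5 log₁₀ d − 5
log₁₀ d = (m − M)/5 + 1 = 3.6800
d = 10^3.6800 = 4786 pc
= 4.786 kpc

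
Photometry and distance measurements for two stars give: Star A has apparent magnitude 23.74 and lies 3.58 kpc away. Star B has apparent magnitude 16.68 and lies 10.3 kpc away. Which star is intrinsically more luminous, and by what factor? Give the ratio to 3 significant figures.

Star B is more luminous, by a factor of 5520.

Star A: d = 3.58 kpc = 3580 pc
Star A: M = m − 5 log₁₀ d + 5 = 23.74 − 5·3.5539 + 5 = 10.971
Star B: d = 10.3 kpc = 10300 pc
Star B: M = m − 5 log₁₀ d + 5 = 16.68 − 5·4.0128 + 5 = 1.616
ΔM = M_A − M_B = 10.971 − (1.616) = 9.355; smaller M is more luminous → Star B.
L ratio = 10^(0.4 |ΔM|) = 10^3.742 = 5520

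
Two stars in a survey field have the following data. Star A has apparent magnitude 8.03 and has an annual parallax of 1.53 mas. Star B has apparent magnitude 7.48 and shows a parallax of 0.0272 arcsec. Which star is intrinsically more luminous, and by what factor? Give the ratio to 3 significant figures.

Star A is more luminous, by a factor of 190.

Star A: p = 1.53 mas = 1.53×10^-3″ → d = 1/p = 653.6 pc
Star A: M = m − 5 log₁₀ d + 5 = 8.03 − 5·2.8153 + 5 = -1.047
Star B: d = 1/p = 1/0.0272″ = 36.76 pc
Star B: M = m − 5 log₁₀ d + 5 = 7.48 − 5·1.5654 + 5 = 4.653
ΔM = M_A − M_B = -1.047 − (4.653) = -5.699; smaller M is more luminous → Star A.
L ratio = 10^(0.4 |ΔM|) = 10^2.280 = 190.4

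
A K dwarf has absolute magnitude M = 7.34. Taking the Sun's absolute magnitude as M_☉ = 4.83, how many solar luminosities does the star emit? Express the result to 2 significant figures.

L/L_☉ ≈ 0.099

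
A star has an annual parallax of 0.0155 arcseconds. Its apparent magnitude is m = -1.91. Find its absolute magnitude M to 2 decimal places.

M ≈ -5.96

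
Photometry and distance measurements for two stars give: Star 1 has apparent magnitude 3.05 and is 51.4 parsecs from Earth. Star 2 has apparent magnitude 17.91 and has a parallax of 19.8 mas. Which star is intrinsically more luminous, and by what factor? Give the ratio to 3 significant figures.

Star 1: M = m − 5 log₁₀ d + 5 = 3.05 − 5·1.7110 + 5 = -0.505
Star 2: p = 19.8 mas = 0.0198″ → d = 1/p = 50.51 pc
Star 2: M = m − 5 log₁₀ d + 5 = 17.91 − 5·1.7033 + 5 = 14.393
ΔM = M_1 − M_2 = -0.505 − (14.393) = -14.898; smaller M is more luminous → Star 1.
L ratio = 10^(0.4 |ΔM|) = 10^5.959 = 910500

Star 1 is more luminous, by a factor of 910000.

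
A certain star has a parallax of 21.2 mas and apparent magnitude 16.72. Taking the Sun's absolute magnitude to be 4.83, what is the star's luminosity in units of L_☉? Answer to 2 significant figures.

L/L_☉ ≈ 3.9×10^-4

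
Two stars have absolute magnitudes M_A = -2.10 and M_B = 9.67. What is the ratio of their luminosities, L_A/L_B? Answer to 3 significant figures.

ΔM = M_A − M_B = -11.77
L_A/L_B = 10^(−0.4 ΔM) = 10^4.708 = 51050

L_A/L_B ≈ 51100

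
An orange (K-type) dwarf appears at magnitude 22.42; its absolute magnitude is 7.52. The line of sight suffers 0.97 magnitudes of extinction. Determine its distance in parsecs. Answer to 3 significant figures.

m − M = 5 log₁₀(d/10 pc) + A  ⇒  22.42 − (7.52) − 0.97 = 5 log₁₀(d/10)
13.930 = 5 log₁₀(d/10)
log₁₀ d = (m − M − A)/5 + 1 = 3.7860
d = 10^3.7860 = 6109 pc

d ≈ 6110 pc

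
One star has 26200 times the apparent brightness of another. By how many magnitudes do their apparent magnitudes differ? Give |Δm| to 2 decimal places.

|Δm| ≈ 11.05

Pogson: Δm = −2.5 log₁₀(ratio) = −2.5 log₁₀(26200) = −2.5 × 4.4183 = -11.046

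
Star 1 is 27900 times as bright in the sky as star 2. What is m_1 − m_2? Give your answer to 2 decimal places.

m_1 − m_2 ≈ -11.11

Pogson: Δm = −2.5 log₁₀(ratio) = −2.5 log₁₀(27900) = −2.5 × 4.4456 = -11.114
Star 1 is brighter, so it has the smaller magnitude: the difference is negative.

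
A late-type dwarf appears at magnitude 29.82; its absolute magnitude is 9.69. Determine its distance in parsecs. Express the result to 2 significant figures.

Distance modulus: m − M = 29.82 − (9.69) = 20.130
m − M = 5 log₁₀ d − 5
log₁₀ d = (m − M)/5 + 1 = 5.0260
d = 10^5.0260 = 106200 pc

d ≈ 110000 pc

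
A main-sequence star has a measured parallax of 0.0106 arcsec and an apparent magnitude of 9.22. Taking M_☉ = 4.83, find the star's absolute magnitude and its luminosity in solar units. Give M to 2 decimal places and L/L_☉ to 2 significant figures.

d = 1/p = 1/0.0106″ = 94.34 pc
M = m − 5 log₁₀ d + 5 = 9.22 − 5·1.9747 + 5 = 4.347
M − M_☉ = 4.347 − 4.83 = -0.483
L/L_☉ = 10^(−0.4 × -0.483) = 1.561

M ≈ 4.35; L/L_☉ ≈ 1.6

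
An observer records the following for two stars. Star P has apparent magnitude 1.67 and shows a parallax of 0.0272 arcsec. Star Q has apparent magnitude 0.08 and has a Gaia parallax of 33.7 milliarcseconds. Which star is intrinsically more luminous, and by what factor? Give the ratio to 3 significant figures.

Star P: d = 1/p = 1/0.0272″ = 36.76 pc
Star P: M = m − 5 log₁₀ d + 5 = 1.67 − 5·1.5654 + 5 = -1.157
Star Q: p = 33.7 mas = 0.0337″ → d = 1/p = 29.67 pc
Star Q: M = m − 5 log₁₀ d + 5 = 0.08 − 5·1.4724 + 5 = -2.282
ΔM = M_P − M_Q = -1.157 − (-2.282) = 1.125; smaller M is more luminous → Star Q.
L ratio = 10^(0.4 |ΔM|) = 10^0.450 = 2.818

Star Q is more luminous, by a factor of 2.82.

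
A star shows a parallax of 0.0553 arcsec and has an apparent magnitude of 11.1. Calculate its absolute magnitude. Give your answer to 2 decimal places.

d = 1/p = 1/0.0553″ = 18.08 pc
5 log₁₀(d/10 pc) = 5 log₁₀(18.08) − 5 = 1.286
M = m − 5 log₁₀(d/10) = 11.1 − 1.286 = 9.814

M ≈ 9.81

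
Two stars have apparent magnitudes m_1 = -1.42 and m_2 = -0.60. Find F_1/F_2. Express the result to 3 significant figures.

Magnitude difference = -0.82
Flux ratio = 10^(−0.4 Δm) = 10^(−0.4 × -0.82) = 10^0.328 = 2.128

F_1/F_2 ≈ 2.13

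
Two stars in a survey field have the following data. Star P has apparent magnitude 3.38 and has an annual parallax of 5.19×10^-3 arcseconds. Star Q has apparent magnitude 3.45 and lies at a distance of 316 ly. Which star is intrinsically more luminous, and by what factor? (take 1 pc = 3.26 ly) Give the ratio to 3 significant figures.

Star P: d = 1/p = 1/5.19×10^-3″ = 192.7 pc
Star P: M = m − 5 log₁₀ d + 5 = 3.38 − 5·2.2848 + 5 = -3.044
Star Q: d = 316 ly / 3.26 = 96.93 pc
Star Q: M = m − 5 log₁₀ d + 5 = 3.45 − 5·1.9865 + 5 = -1.482
ΔM = M_P − M_Q = -3.044 − (-1.482) = -1.562; smaller M is more luminous → Star P.
L ratio = 10^(0.4 |ΔM|) = 10^0.625 = 4.214

Star P is more luminous, by a factor of 4.21.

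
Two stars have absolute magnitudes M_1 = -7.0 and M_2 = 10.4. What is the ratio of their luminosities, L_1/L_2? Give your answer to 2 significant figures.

L_1/L_2 ≈ 9.1×10^6

ΔM = M_1 − M_2 = -17.4
L_1/L_2 = 10^(−0.4 ΔM) = 10^6.960 = 9.120×10^6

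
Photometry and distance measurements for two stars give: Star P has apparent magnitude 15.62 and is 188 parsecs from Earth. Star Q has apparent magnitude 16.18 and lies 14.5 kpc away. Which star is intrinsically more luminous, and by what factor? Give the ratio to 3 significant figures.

Star Q is more luminous, by a factor of 3550.

Star P: M = m − 5 log₁₀ d + 5 = 15.62 − 5·2.2742 + 5 = 9.249
Star Q: d = 14.5 kpc = 14500 pc
Star Q: M = m − 5 log₁₀ d + 5 = 16.18 − 5·4.1614 + 5 = 0.373
ΔM = M_P − M_Q = 9.249 − (0.373) = 8.876; smaller M is more luminous → Star Q.
L ratio = 10^(0.4 |ΔM|) = 10^3.550 = 3552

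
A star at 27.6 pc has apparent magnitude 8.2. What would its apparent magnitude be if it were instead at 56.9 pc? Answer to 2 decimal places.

m ≈ 9.77

Flux ∝ 1/d², so Δm = 5 log₁₀(d₂/d₁) = 5 log₁₀(56.9/27.6) = 1.571
m₂ = m₁ + Δm = 8.2 + (1.571) = 9.771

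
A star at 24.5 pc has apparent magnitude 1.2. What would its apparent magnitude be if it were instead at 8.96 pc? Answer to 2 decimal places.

m ≈ -0.98

Flux ∝ 1/d², so Δm = 5 log₁₀(d₂/d₁) = 5 log₁₀(8.96/24.5) = -2.184
m₂ = m₁ + Δm = 1.2 + (-2.184) = -0.984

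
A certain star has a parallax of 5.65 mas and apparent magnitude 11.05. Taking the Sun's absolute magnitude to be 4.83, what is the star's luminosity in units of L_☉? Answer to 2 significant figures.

L/L_☉ ≈ 1.0

d = 1/p = 1000/5.65 mas = 177.0 pc
M = m − 5 log₁₀ d + 5 = 11.05 − 5·2.2480 + 5 = 4.810
M − M_☉ = 4.810 − 4.83 = -0.020
L/L_☉ = 10^(−0.4 × -0.020) = 1.018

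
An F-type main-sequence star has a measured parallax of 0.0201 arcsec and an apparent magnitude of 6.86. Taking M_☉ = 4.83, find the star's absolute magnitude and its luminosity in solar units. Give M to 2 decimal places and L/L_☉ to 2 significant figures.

M ≈ 3.38; L/L_☉ ≈ 3.8

d = 1/p = 1/0.0201″ = 49.75 pc
M = m − 5 log₁₀ d + 5 = 6.86 − 5·1.6968 + 5 = 3.376
M − M_☉ = 3.376 − 4.83 = -1.454
L/L_☉ = 10^(−0.4 × -1.454) = 3.816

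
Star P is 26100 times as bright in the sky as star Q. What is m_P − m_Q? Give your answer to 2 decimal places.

m_P − m_Q ≈ -11.04

Pogson: Δm = −2.5 log₁₀(ratio) = −2.5 log₁₀(26100) = −2.5 × 4.4166 = -11.042
Star P is brighter, so it has the smaller magnitude: the difference is negative.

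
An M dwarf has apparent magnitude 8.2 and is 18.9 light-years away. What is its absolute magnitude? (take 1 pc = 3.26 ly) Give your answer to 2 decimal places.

M ≈ 9.38

d = 18.9 ly / 3.26 = 5.798 pc
5 log₁₀(d/10 pc) = 5 log₁₀(5.798) − 5 = -1.184
M = m − 5 log₁₀(d/10) = 8.2 + 1.184 = 9.384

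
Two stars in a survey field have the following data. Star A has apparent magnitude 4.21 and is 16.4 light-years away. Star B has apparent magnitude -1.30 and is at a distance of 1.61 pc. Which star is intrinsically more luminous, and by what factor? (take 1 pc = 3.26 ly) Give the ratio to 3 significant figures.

Star B is more luminous, by a factor of 16.4.

Star A: d = 16.4 ly / 3.26 = 5.031 pc
Star A: M = m − 5 log₁₀ d + 5 = 4.21 − 5·0.7016 + 5 = 5.702
Star B: M = m − 5 log₁₀ d + 5 = -1.30 − 5·0.2068 + 5 = 2.666
ΔM = M_A − M_B = 5.702 − (2.666) = 3.036; smaller M is more luminous → Star B.
L ratio = 10^(0.4 |ΔM|) = 10^1.214 = 16.38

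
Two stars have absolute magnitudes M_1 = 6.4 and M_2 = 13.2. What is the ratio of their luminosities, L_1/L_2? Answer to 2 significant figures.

L_1/L_2 ≈ 520

ΔM = M_1 − M_2 = -6.8
L_1/L_2 = 10^(−0.4 ΔM) = 10^2.720 = 524.8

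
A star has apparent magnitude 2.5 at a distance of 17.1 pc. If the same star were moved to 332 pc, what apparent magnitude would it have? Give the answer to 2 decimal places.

Flux ∝ 1/d², so Δm = 5 log₁₀(d₂/d₁) = 5 log₁₀(332/17.1) = 6.441
m₂ = m₁ + Δm = 2.5 + (6.441) = 8.941

m ≈ 8.94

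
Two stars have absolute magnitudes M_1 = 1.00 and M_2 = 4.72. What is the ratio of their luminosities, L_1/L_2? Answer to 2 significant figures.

L_1/L_2 ≈ 31

ΔM = M_1 − M_2 = -3.72
L_1/L_2 = 10^(−0.4 ΔM) = 10^1.488 = 30.76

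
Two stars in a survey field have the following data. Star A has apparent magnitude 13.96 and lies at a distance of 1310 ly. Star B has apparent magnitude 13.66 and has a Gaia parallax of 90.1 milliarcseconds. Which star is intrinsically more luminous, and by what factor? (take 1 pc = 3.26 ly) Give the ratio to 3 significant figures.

Star A is more luminous, by a factor of 994.

Star A: d = 1310 ly / 3.26 = 401.8 pc
Star A: M = m − 5 log₁₀ d + 5 = 13.96 − 5·2.6041 + 5 = 5.940
Star B: p = 90.1 mas = 0.0901″ → d = 1/p = 11.10 pc
Star B: M = m − 5 log₁₀ d + 5 = 13.66 − 5·1.0453 + 5 = 13.434
ΔM = M_A − M_B = 5.940 − (13.434) = -7.494; smaller M is more luminous → Star A.
L ratio = 10^(0.4 |ΔM|) = 10^2.998 = 994.4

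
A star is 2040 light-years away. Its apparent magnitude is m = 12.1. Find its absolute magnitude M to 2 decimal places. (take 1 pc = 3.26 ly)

d = 2040 ly / 3.26 = 625.8 pc
5 log₁₀(d/10 pc) = 5 log₁₀(625.8) − 5 = 8.982
M = m − 5 log₁₀(d/10) = 12.1 − 8.982 = 3.118

M ≈ 3.12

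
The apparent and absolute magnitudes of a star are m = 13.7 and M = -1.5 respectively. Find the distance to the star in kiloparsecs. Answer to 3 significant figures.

d ≈ 11.0 kpc

μ = m − M = 15.200
m − M = 5 log₁₀ d − 5
log₁₀ d = (m − M)/5 + 1 = 4.0400
d = 10^4.0400 = 10960 pc
= 10.96 kpc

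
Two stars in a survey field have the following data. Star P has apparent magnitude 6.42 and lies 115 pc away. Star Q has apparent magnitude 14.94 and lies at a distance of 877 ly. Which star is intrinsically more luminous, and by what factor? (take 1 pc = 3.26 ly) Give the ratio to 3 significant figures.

Star P: M = m − 5 log₁₀ d + 5 = 6.42 − 5·2.0607 + 5 = 1.117
Star Q: d = 877 ly / 3.26 = 269.0 pc
Star Q: M = m − 5 log₁₀ d + 5 = 14.94 − 5·2.4298 + 5 = 7.791
ΔM = M_P − M_Q = 1.117 − (7.791) = -6.675; smaller M is more luminous → Star P.
L ratio = 10^(0.4 |ΔM|) = 10^2.670 = 467.6

Star P is more luminous, by a factor of 468.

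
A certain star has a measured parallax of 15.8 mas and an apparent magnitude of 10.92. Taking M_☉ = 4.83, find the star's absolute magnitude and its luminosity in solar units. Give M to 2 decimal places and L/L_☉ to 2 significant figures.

d = 1/p = 1000/15.8 mas = 63.29 pc
M = m − 5 log₁₀ d + 5 = 10.92 − 5·1.8013 + 5 = 6.913
M − M_☉ = 6.913 − 4.83 = 2.083
L/L_☉ = 10^(−0.4 × 2.083) = 0.1468

M ≈ 6.91; L/L_☉ ≈ 0.15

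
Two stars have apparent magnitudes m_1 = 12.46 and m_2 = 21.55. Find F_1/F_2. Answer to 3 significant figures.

F_1/F_2 ≈ 4330

Magnitude difference = -9.09
Flux ratio = 10^(−0.4 Δm) = 10^(−0.4 × -9.09) = 10^3.636 = 4325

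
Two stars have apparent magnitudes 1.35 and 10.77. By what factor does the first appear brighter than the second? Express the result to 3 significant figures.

5860

Δm = 1.35 − (10.77) = -9.42
Flux ratio = 10^(−0.4 Δm) = 10^(−0.4 × -9.42) = 10^3.768 = 5861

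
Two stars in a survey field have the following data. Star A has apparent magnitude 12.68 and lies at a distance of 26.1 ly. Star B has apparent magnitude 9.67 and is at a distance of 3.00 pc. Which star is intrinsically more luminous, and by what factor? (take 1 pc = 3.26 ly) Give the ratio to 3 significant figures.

Star A: d = 26.1 ly / 3.26 = 8.006 pc
Star A: M = m − 5 log₁₀ d + 5 = 12.68 − 5·0.9034 + 5 = 13.163
Star B: M = m − 5 log₁₀ d + 5 = 9.67 − 5·0.4771 + 5 = 12.284
ΔM = M_A − M_B = 13.163 − (12.284) = 0.878; smaller M is more luminous → Star B.
L ratio = 10^(0.4 |ΔM|) = 10^0.351 = 2.246

Star B is more luminous, by a factor of 2.25.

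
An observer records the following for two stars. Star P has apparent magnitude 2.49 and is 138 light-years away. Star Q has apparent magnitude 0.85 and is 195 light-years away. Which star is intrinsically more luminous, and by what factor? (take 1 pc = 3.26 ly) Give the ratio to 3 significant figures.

Star P: d = 138 ly / 3.26 = 42.33 pc
Star P: M = m − 5 log₁₀ d + 5 = 2.49 − 5·1.6267 + 5 = -0.643
Star Q: d = 195 ly / 3.26 = 59.82 pc
Star Q: M = m − 5 log₁₀ d + 5 = 0.85 − 5·1.7768 + 5 = -3.034
ΔM = M_P − M_Q = -0.643 − (-3.034) = 2.391; smaller M is more luminous → Star Q.
L ratio = 10^(0.4 |ΔM|) = 10^0.956 = 9.043

Star Q is more luminous, by a factor of 9.04.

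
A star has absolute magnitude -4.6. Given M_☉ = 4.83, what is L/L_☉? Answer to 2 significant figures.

L/L_☉ ≈ 5900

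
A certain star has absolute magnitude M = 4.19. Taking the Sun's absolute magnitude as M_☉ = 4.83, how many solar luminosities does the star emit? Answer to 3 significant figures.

L/L_☉ ≈ 1.80

M − M_☉ = 4.19 − 4.83 = -0.640
L/L_☉ = 10^(−0.4 (M − M_☉)) = 10^0.256 = 1.803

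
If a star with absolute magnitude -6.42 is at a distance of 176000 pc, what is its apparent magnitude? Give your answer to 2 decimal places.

m = M + 5 log₁₀ d − 5 = -6.42 + 5·5.2455 − 5 = 14.808

m ≈ 14.81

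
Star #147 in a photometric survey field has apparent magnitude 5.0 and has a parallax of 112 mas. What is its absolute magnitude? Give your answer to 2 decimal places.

p = 112 mas = 0.112″ → d = 1/p = 8.929 pc
5 log₁₀(d/10 pc) = 5 log₁₀(8.929) − 5 = -0.246
M = m − 5 log₁₀(d/10) = 5.0 + 0.246 = 5.246

M ≈ 5.25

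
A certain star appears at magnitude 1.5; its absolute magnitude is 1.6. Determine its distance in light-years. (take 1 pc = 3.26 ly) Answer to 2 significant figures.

μ = m − M = -0.100
m − M = 5 log₁₀ d − 5
log₁₀ d = (m − M)/5 + 1 = 0.9800
d = 10^0.9800 = 9.550 pc
= 31.13 ly

d ≈ 31 ly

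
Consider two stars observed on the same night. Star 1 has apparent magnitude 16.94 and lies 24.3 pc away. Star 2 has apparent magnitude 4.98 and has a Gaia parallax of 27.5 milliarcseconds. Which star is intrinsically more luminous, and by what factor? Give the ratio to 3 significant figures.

Star 2 is more luminous, by a factor of 136000.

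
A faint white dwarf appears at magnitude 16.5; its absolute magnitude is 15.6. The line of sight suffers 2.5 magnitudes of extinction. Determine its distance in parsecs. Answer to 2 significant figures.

d ≈ 4.8 pc

m − M = 5 log₁₀(d/10 pc) + A  ⇒  16.5 − (15.6) − 2.5 = 5 log₁₀(d/10)
-1.600 = 5 log₁₀(d/10)
log₁₀ d = (m − M − A)/5 + 1 = 0.6800
d = 10^0.6800 = 4.786 pc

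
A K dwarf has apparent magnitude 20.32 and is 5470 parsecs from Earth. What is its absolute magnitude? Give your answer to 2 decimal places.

M ≈ 6.63

5 log₁₀(d/10 pc) = 5 log₁₀(5470) − 5 = 13.690
M = m − 5 log₁₀(d/10) = 20.32 − 13.690 = 6.630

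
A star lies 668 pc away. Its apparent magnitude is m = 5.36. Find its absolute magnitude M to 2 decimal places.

M ≈ -3.76

5 log₁₀(d/10 pc) = 5 log₁₀(668.0) − 5 = 9.124
M = m − 5 log₁₀(d/10) = 5.36 − 9.124 = -3.764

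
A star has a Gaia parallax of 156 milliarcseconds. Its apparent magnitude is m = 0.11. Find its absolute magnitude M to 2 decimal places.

M ≈ 1.08

p = 156 mas = 0.156″ → d = 1/p = 6.410 pc
5 log₁₀(d/10 pc) = 5 log₁₀(6.410) − 5 = -0.966
M = m − 5 log₁₀(d/10) = 0.11 + 0.966 = 1.076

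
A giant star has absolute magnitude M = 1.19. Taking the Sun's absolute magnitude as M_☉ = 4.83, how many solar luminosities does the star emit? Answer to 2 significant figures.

L/L_☉ ≈ 29

M − M_☉ = 1.19 − 4.83 = -3.640
L/L_☉ = 10^(−0.4 (M − M_☉)) = 10^1.456 = 28.58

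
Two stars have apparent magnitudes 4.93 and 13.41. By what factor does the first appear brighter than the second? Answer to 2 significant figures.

Δm = 4.93 − (13.41) = -8.48
Flux ratio = 10^(−0.4 Δm) = 10^(−0.4 × -8.48) = 10^3.392 = 2466

2500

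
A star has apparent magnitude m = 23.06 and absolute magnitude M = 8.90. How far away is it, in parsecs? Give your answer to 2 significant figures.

d ≈ 6800 pc

μ = m − M = 14.160
m − M = 5 log₁₀ d − 5
log₁₀ d = (m − M)/5 + 1 = 3.8320
d = 10^3.8320 = 6792 pc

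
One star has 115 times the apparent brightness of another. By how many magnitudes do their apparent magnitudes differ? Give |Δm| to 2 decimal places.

|Δm| ≈ 5.15

Pogson: Δm = −2.5 log₁₀(ratio) = −2.5 log₁₀(115) = −2.5 × 2.0607 = -5.152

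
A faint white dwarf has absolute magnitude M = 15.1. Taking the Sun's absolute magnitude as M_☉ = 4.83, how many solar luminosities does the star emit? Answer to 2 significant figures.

L/L_☉ ≈ 7.8×10^-5

M − M_☉ = 15.1 − 4.83 = 10.270
L/L_☉ = 10^(−0.4 (M − M_☉)) = 10^-4.108 = 7.798×10^-5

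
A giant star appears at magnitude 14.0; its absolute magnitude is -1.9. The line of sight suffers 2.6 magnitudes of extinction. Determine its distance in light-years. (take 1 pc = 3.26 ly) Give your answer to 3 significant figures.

d ≈ 14900 ly

m − M = 5 log₁₀(d/10 pc) + A  ⇒  14.0 − (-1.9) − 2.6 = 5 log₁₀(d/10)
13.300 = 5 log₁₀(d/10)
log₁₀ d = (m − M − A)/5 + 1 = 3.6600
d = 10^3.6600 = 4571 pc
= 14900 ly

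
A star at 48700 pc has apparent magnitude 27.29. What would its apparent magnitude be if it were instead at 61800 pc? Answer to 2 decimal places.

m ≈ 27.81

Flux ∝ 1/d², so Δm = 5 log₁₀(d₂/d₁) = 5 log₁₀(61800/48700) = 0.517
m₂ = m₁ + Δm = 27.29 + (0.517) = 27.807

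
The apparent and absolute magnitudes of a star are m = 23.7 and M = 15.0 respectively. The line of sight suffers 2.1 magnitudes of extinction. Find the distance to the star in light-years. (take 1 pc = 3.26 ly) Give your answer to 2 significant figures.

m − M = 5 log₁₀(d/10 pc) + A  ⇒  23.7 − (15.0) − 2.1 = 5 log₁₀(d/10)
6.600 = 5 log₁₀(d/10)
log₁₀ d = (m − M − A)/5 + 1 = 2.3200
d = 10^2.3200 = 208.9 pc
= 681.1 ly

d ≈ 680 ly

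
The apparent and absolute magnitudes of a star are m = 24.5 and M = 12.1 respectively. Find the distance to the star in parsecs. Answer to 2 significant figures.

Distance modulus: m − M = 24.5 − (12.1) = 12.400
m − M = 5 log₁₀ d − 5
log₁₀ d = (m − M)/5 + 1 = 3.4800
d = 10^3.4800 = 3020 pc

d ≈ 3000 pc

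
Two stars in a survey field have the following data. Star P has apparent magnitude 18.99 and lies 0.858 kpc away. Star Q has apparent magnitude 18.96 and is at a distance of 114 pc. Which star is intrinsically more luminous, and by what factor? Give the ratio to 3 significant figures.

Star P is more luminous, by a factor of 55.1.

Star P: d = 0.858 kpc = 858.0 pc
Star P: M = m − 5 log₁₀ d + 5 = 18.99 − 5·2.9335 + 5 = 9.323
Star Q: M = m − 5 log₁₀ d + 5 = 18.96 − 5·2.0569 + 5 = 13.675
ΔM = M_P − M_Q = 9.323 − (13.675) = -4.353; smaller M is more luminous → Star P.
L ratio = 10^(0.4 |ΔM|) = 10^1.741 = 55.10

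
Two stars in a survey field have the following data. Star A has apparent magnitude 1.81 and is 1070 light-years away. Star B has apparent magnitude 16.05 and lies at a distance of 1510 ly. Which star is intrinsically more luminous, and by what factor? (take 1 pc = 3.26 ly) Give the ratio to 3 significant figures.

Star A is more luminous, by a factor of 249000.

Star A: d = 1070 ly / 3.26 = 328.2 pc
Star A: M = m − 5 log₁₀ d + 5 = 1.81 − 5·2.5162 + 5 = -5.771
Star B: d = 1510 ly / 3.26 = 463.2 pc
Star B: M = m − 5 log₁₀ d + 5 = 16.05 − 5·2.6658 + 5 = 7.721
ΔM = M_A − M_B = -5.771 − (7.721) = -13.492; smaller M is more luminous → Star A.
L ratio = 10^(0.4 |ΔM|) = 10^5.397 = 249400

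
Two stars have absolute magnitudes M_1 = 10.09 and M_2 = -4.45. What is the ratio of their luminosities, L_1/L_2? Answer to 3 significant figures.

L_1/L_2 ≈ 1.53×10^-6

ΔM = M_1 − M_2 = 14.54
L_1/L_2 = 10^(−0.4 ΔM) = 10^-5.816 = 1.528×10^-6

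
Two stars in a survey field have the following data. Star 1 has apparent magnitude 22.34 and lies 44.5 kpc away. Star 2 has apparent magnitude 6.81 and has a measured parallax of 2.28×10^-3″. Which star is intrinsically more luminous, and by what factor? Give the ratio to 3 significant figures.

Star 2 is more luminous, by a factor of 158.

Star 1: d = 44.5 kpc = 44500 pc
Star 1: M = m − 5 log₁₀ d + 5 = 22.34 − 5·4.6484 + 5 = 4.098
Star 2: d = 1/p = 1/2.28×10^-3″ = 438.6 pc
Star 2: M = m − 5 log₁₀ d + 5 = 6.81 − 5·2.6421 + 5 = -1.400
ΔM = M_1 − M_2 = 4.098 − (-1.400) = 5.499; smaller M is more luminous → Star 2.
L ratio = 10^(0.4 |ΔM|) = 10^2.199 = 158.3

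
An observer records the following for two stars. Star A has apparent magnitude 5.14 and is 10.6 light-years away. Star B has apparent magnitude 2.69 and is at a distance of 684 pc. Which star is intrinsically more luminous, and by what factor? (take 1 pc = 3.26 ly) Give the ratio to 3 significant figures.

Star B is more luminous, by a factor of 423000.

Star A: d = 10.6 ly / 3.26 = 3.252 pc
Star A: M = m − 5 log₁₀ d + 5 = 5.14 − 5·0.5121 + 5 = 7.580
Star B: M = m − 5 log₁₀ d + 5 = 2.69 − 5·2.8351 + 5 = -6.485
ΔM = M_A − M_B = 7.580 − (-6.485) = 14.065; smaller M is more luminous → Star B.
L ratio = 10^(0.4 |ΔM|) = 10^5.626 = 422600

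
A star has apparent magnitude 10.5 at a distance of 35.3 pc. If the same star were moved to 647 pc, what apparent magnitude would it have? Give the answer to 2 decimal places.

m ≈ 16.82

Flux ∝ 1/d², so Δm = 5 log₁₀(d₂/d₁) = 5 log₁₀(647/35.3) = 6.316
m₂ = m₁ + Δm = 10.5 + (6.316) = 16.816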